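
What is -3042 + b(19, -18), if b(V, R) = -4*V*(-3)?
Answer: -2814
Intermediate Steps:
b(V, R) = 12*V
-3042 + b(19, -18) = -3042 + 12*19 = -3042 + 228 = -2814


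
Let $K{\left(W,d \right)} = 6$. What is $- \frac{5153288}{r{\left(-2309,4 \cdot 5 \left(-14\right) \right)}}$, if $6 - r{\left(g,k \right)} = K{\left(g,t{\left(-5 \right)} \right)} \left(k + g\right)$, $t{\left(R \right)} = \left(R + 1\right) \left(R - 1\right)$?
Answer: $- \frac{184046}{555} \approx -331.61$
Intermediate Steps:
$t{\left(R \right)} = \left(1 + R\right) \left(-1 + R\right)$
$r{\left(g,k \right)} = 6 - 6 g - 6 k$ ($r{\left(g,k \right)} = 6 - 6 \left(k + g\right) = 6 - 6 \left(g + k\right) = 6 - \left(6 g + 6 k\right) = 6 - 6 g - 6 k$)
$- \frac{5153288}{r{\left(-2309,4 \cdot 5 \left(-14\right) \right)}} = - \frac{5153288}{6 - -13854 - 6 \cdot 4 \cdot 5 \left(-14\right)} = - \frac{5153288}{6 + 13854 - 6 \cdot 20 \left(-14\right)} = - \frac{5153288}{6 + 13854 - -1680} = - \frac{5153288}{6 + 13854 + 1680} = - \frac{5153288}{15540} = \left(-5153288\right) \frac{1}{15540} = - \frac{184046}{555}$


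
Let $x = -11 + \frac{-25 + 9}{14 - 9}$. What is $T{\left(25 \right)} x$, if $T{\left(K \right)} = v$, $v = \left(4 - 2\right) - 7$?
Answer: $71$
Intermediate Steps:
$v = -5$ ($v = 2 - 7 = -5$)
$T{\left(K \right)} = -5$
$x = - \frac{71}{5}$ ($x = -11 - \frac{16}{5} = - \frac{71}{5} \approx -14.2$)
$T{\left(25 \right)} x = \left(-5\right) \left(- \frac{71}{5}\right) = 71$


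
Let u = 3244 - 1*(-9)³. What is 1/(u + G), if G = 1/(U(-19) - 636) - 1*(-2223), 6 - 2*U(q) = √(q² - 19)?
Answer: 2482138653/15379327171921 - 3*√38/30758654343842 ≈ 0.00016139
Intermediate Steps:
U(q) = 3 - √(-19 + q²)/2 (U(q) = 3 - √(q² - 19)/2 = 3 - √(-19 + q²)/2)
G = 2223 + 1/(-633 - 3*√38/2) (G = 1/((3 - √(-19 + (-19)²)/2) - 636) - 1*(-2223) = 1/((3 - √(-19 + 361)/2) - 636) + 2223 = 1/((3 - 3*√38/2) - 636) + 2223 = 1/(-633 - 3*√38/2) + 2223 = 2223 + 1/(-633 - 3*√38/2) ≈ 2223.0)
u = 3973 (u = 3244 - 1*(-729) = 3244 + 729 = 3973)
1/(u + G) = 1/(3973 + (593693965/267069 + √38/267069)) = 1/(1654759102/267069 + √38/267069)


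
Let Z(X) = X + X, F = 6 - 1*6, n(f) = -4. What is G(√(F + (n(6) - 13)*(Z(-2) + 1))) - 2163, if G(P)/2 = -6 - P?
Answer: -2175 - 2*√51 ≈ -2189.3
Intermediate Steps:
F = 0 (F = 6 - 6 = 0)
Z(X) = 2*X
G(P) = -12 - 2*P (G(P) = 2*(-6 - P) = -12 - 2*P)
G(√(F + (n(6) - 13)*(Z(-2) + 1))) - 2163 = (-12 - 2*√(0 + (-4 - 13)*(2*(-2) + 1))) - 2163 = (-12 - 2*√(0 - 17*(-4 + 1))) - 2163 = (-12 - 2*√(0 - 17*(-3))) - 2163 = (-12 - 2*√(0 + 51)) - 2163 = (-12 - 2*√51) - 2163 = -2175 - 2*√51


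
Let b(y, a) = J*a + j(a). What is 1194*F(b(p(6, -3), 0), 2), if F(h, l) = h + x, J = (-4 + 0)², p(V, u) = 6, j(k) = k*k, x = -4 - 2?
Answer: -7164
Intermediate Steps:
x = -6
j(k) = k²
J = 16 (J = (-4)² = 16)
b(y, a) = a² + 16*a (b(y, a) = 16*a + a² = a² + 16*a)
F(h, l) = -6 + h (F(h, l) = h - 6 = -6 + h)
1194*F(b(p(6, -3), 0), 2) = 1194*(-6 + 0*(16 + 0)) = 1194*(-6 + 0*16) = 1194*(-6 + 0) = 1194*(-6) = -7164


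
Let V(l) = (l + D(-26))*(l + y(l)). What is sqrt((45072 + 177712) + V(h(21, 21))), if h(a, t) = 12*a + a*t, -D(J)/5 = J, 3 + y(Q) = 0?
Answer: sqrt(790654) ≈ 889.19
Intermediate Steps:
y(Q) = -3 (y(Q) = -3 + 0 = -3)
D(J) = -5*J
V(l) = (-3 + l)*(130 + l) (V(l) = (l - 5*(-26))*(l - 3) = (l + 130)*(-3 + l) = (130 + l)*(-3 + l) = (-3 + l)*(130 + l))
sqrt((45072 + 177712) + V(h(21, 21))) = sqrt((45072 + 177712) + (-390 + (21*(12 + 21))**2 + 127*(21*(12 + 21)))) = sqrt(222784 + (-390 + (21*33)**2 + 127*(21*33))) = sqrt(222784 + (-390 + 693**2 + 127*693)) = sqrt(222784 + (-390 + 480249 + 88011)) = sqrt(222784 + 567870) = sqrt(790654)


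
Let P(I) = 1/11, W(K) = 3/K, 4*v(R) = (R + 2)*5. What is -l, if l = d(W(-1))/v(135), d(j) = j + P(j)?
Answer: 128/7535 ≈ 0.016987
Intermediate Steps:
v(R) = 5/2 + 5*R/4 (v(R) = ((R + 2)*5)/4 = ((2 + R)*5)/4 = (10 + 5*R)/4 = 5/2 + 5*R/4)
P(I) = 1/11 (P(I) = 1*(1/11) = 1/11)
d(j) = 1/11 + j (d(j) = j + 1/11 = 1/11 + j)
l = -128/7535 (l = (1/11 + 3/(-1))/(5/2 + (5/4)*135) = (1/11 + 3*(-1))/(5/2 + 675/4) = (1/11 - 3)/(685/4) = -32/11*4/685 = -128/7535 ≈ -0.016987)
-l = -1*(-128/7535) = 128/7535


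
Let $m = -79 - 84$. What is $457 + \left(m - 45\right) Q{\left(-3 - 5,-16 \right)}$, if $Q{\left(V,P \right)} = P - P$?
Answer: $457$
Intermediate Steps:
$m = -163$
$Q{\left(V,P \right)} = 0$
$457 + \left(m - 45\right) Q{\left(-3 - 5,-16 \right)} = 457 + \left(-163 - 45\right) 0 = 457 - 0 = 457 + 0 = 457$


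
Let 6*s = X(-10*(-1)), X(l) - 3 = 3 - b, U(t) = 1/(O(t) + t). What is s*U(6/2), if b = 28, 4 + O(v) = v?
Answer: -11/6 ≈ -1.8333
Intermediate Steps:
O(v) = -4 + v
U(t) = 1/(-4 + 2*t) (U(t) = 1/((-4 + t) + t) = 1/(-4 + 2*t))
X(l) = -22 (X(l) = 3 + (3 - 1*28) = 3 + (3 - 28) = 3 - 25 = -22)
s = -11/3 (s = (1/6)*(-22) = -11/3 ≈ -3.6667)
s*U(6/2) = -11/(6*(-2 + 6/2)) = -11/(6*(-2 + 6*(1/2))) = -11/(6*(-2 + 3)) = -11/(6*1) = -11/6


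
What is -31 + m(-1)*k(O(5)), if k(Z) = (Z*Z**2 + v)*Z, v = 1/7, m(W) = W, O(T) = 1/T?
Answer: -135757/4375 ≈ -31.030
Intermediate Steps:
v = 1/7 ≈ 0.14286
k(Z) = Z*(1/7 + Z**3) (k(Z) = (Z*Z**2 + 1/7)*Z = (Z**3 + 1/7)*Z = (1/7 + Z**3)*Z = Z*(1/7 + Z**3))
-31 + m(-1)*k(O(5)) = -31 - ((1/5)**4 + (1/7)/5) = -31 - ((1/5)**4 + (1/7)*(1/5)) = -31 - (1/625 + 1/35) = -31 - 1*132/4375 = -31 - 132/4375 = -135757/4375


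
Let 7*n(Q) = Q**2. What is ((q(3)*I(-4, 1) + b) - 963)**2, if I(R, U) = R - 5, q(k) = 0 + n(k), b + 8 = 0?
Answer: 47306884/49 ≈ 9.6545e+5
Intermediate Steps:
b = -8 (b = -8 + 0 = -8)
n(Q) = Q**2/7
q(k) = k**2/7 (q(k) = 0 + k**2/7 = k**2/7)
I(R, U) = -5 + R
((q(3)*I(-4, 1) + b) - 963)**2 = ((((1/7)*3**2)*(-5 - 4) - 8) - 963)**2 = ((((1/7)*9)*(-9) - 8) - 963)**2 = (((9/7)*(-9) - 8) - 963)**2 = ((-81/7 - 8) - 963)**2 = (-137/7 - 963)**2 = (-6878/7)**2 = 47306884/49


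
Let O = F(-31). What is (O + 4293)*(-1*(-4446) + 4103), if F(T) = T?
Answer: 36435838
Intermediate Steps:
O = -31
(O + 4293)*(-1*(-4446) + 4103) = (-31 + 4293)*(-1*(-4446) + 4103) = 4262*(4446 + 4103) = 4262*8549 = 36435838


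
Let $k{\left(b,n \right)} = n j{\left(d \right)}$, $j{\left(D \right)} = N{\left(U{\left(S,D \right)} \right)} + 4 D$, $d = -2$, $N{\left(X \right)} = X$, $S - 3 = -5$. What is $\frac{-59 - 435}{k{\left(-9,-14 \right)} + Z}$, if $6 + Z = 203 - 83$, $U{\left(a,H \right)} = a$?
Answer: $- \frac{247}{127} \approx -1.9449$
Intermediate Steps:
$S = -2$ ($S = 3 - 5 = -2$)
$Z = 114$ ($Z = -6 + \left(203 - 83\right) = -6 + 120 = 114$)
$j{\left(D \right)} = -2 + 4 D$
$k{\left(b,n \right)} = - 10 n$ ($k{\left(b,n \right)} = n \left(-2 + 4 \left(-2\right)\right) = n \left(-2 - 8\right) = n \left(-10\right) = - 10 n$)
$\frac{-59 - 435}{k{\left(-9,-14 \right)} + Z} = \frac{-59 - 435}{\left(-10\right) \left(-14\right) + 114} = - \frac{494}{140 + 114} = - \frac{494}{254} = \left(-494\right) \frac{1}{254} = - \frac{247}{127}$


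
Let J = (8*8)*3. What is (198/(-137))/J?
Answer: -33/4384 ≈ -0.0075274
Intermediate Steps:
J = 192 (J = 64*3 = 192)
(198/(-137))/J = (198/(-137))/192 = (198*(-1/137))/192 = (1/192)*(-198/137) = -33/4384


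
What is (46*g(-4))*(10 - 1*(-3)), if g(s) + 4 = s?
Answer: -4784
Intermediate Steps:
g(s) = -4 + s
(46*g(-4))*(10 - 1*(-3)) = (46*(-4 - 4))*(10 - 1*(-3)) = (46*(-8))*(10 + 3) = -368*13 = -4784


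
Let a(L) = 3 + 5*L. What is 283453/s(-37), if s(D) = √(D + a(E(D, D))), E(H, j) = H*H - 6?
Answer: 283453*√6781/6781 ≈ 3442.2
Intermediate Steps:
E(H, j) = -6 + H² (E(H, j) = H² - 6 = -6 + H²)
s(D) = √(-27 + D + 5*D²) (s(D) = √(D + (3 + 5*(-6 + D²))) = √(D + (3 + (-30 + 5*D²))) = √(D + (-27 + 5*D²)) = √(-27 + D + 5*D²))
283453/s(-37) = 283453/(√(-27 - 37 + 5*(-37)²)) = 283453/(√(-27 - 37 + 5*1369)) = 283453/(√(-27 - 37 + 6845)) = 283453/(√6781) = 283453*(√6781/6781) = 283453*√6781/6781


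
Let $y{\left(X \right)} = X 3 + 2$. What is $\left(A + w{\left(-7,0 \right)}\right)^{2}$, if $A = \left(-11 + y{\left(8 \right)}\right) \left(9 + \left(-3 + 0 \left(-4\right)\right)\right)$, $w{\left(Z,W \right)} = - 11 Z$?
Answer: $27889$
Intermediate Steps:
$y{\left(X \right)} = 2 + 3 X$ ($y{\left(X \right)} = 3 X + 2 = 2 + 3 X$)
$A = 90$ ($A = \left(-11 + \left(2 + 3 \cdot 8\right)\right) \left(9 + \left(-3 + 0 \left(-4\right)\right)\right) = \left(-11 + \left(2 + 24\right)\right) \left(9 + \left(-3 + 0\right)\right) = \left(-11 + 26\right) \left(9 - 3\right) = 15 \cdot 6 = 90$)
$\left(A + w{\left(-7,0 \right)}\right)^{2} = \left(90 - -77\right)^{2} = \left(90 + 77\right)^{2} = 167^{2} = 27889$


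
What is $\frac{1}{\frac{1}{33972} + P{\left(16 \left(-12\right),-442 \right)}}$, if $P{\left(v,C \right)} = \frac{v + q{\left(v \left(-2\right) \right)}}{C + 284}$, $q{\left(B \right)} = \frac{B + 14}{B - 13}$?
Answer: $\frac{995685348}{1203215633} \approx 0.82752$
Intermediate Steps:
$q{\left(B \right)} = \frac{14 + B}{-13 + B}$
$P{\left(v,C \right)} = \frac{v + \frac{14 - 2 v}{-13 - 2 v}}{284 + C}$ ($P{\left(v,C \right)} = \frac{v + \frac{14 + v \left(-2\right)}{-13 + v \left(-2\right)}}{C + 284} = \frac{v + \frac{14 - 2 v}{-13 - 2 v}}{284 + C}$)
$\frac{1}{\frac{1}{33972} + P{\left(16 \left(-12\right),-442 \right)}} = \frac{1}{\frac{1}{33972} + \frac{-14 + 2 \cdot 16 \left(-12\right) + 16 \left(-12\right) \left(13 + 2 \cdot 16 \left(-12\right)\right)}{\left(13 + 2 \cdot 16 \left(-12\right)\right) \left(284 - 442\right)}} = \frac{1}{\frac{1}{33972} + \frac{-14 + 2 \left(-192\right) - 192 \left(13 + 2 \left(-192\right)\right)}{\left(13 + 2 \left(-192\right)\right) \left(-158\right)}} = \frac{1}{\frac{1}{33972} + \frac{1}{13 - 384} \left(- \frac{1}{158}\right) \left(-14 - 384 - 192 \left(13 - 384\right)\right)} = \frac{1}{\frac{1}{33972} + \frac{1}{-371} \left(- \frac{1}{158}\right) \left(-14 - 384 - -71232\right)} = \frac{1}{\frac{1}{33972} - - \frac{-14 - 384 + 71232}{58618}} = \frac{1}{\frac{1}{33972} - \left(- \frac{1}{58618}\right) 70834} = \frac{1}{\frac{1}{33972} + \frac{35417}{29309}} = \frac{1}{\frac{1203215633}{995685348}} = \frac{995685348}{1203215633}$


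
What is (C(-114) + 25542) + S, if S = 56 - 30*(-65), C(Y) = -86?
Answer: 27462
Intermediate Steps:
S = 2006 (S = 56 + 1950 = 2006)
(C(-114) + 25542) + S = (-86 + 25542) + 2006 = 25456 + 2006 = 27462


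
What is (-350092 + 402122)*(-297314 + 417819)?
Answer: 6269875150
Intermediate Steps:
(-350092 + 402122)*(-297314 + 417819) = 52030*120505 = 6269875150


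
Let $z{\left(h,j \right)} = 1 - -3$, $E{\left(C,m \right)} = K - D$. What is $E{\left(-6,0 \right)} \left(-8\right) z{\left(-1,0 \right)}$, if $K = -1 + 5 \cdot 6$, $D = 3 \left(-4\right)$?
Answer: $-1312$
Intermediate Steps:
$D = -12$
$K = 29$ ($K = -1 + 30 = 29$)
$E{\left(C,m \right)} = 41$ ($E{\left(C,m \right)} = 29 - -12 = 29 + 12 = 41$)
$z{\left(h,j \right)} = 4$ ($z{\left(h,j \right)} = 1 + 3 = 4$)
$E{\left(-6,0 \right)} \left(-8\right) z{\left(-1,0 \right)} = 41 \left(-8\right) 4 = \left(-328\right) 4 = -1312$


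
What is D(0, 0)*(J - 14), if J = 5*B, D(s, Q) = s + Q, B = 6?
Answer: 0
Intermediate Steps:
D(s, Q) = Q + s
J = 30 (J = 5*6 = 30)
D(0, 0)*(J - 14) = (0 + 0)*(30 - 14) = 0*16 = 0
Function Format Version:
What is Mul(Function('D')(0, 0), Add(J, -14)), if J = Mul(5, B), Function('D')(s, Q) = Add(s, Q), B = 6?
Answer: 0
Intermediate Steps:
Function('D')(s, Q) = Add(Q, s)
J = 30 (J = Mul(5, 6) = 30)
Mul(Function('D')(0, 0), Add(J, -14)) = Mul(Add(0, 0), Add(30, -14)) = Mul(0, 16) = 0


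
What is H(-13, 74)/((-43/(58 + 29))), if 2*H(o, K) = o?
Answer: 1131/86 ≈ 13.151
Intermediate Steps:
H(o, K) = o/2
H(-13, 74)/((-43/(58 + 29))) = ((1/2)*(-13))/((-43/(58 + 29))) = -13/(2*((-43/87))) = -13/(2*((-43*1/87))) = -13/(2*(-43/87)) = -13/2*(-87/43) = 1131/86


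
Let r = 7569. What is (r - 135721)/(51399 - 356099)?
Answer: 32038/76175 ≈ 0.42058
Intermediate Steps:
(r - 135721)/(51399 - 356099) = (7569 - 135721)/(51399 - 356099) = -128152/(-304700) = -128152*(-1/304700) = 32038/76175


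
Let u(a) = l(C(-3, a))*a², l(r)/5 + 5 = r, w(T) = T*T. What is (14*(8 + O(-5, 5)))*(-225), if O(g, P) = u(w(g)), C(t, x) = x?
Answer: -196900200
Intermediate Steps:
w(T) = T²
l(r) = -25 + 5*r
u(a) = a²*(-25 + 5*a) (u(a) = (-25 + 5*a)*a² = a²*(-25 + 5*a))
O(g, P) = 5*g⁴*(-5 + g²) (O(g, P) = 5*(g²)²*(-5 + g²) = 5*g⁴*(-5 + g²))
(14*(8 + O(-5, 5)))*(-225) = (14*(8 + 5*(-5)⁴*(-5 + (-5)²)))*(-225) = (14*(8 + 5*625*(-5 + 25)))*(-225) = (14*(8 + 5*625*20))*(-225) = (14*(8 + 62500))*(-225) = (14*62508)*(-225) = 875112*(-225) = -196900200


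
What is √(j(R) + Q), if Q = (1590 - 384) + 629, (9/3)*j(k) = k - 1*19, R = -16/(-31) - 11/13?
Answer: 5*√106910661/1209 ≈ 42.762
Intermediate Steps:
R = -133/403 (R = -16*(-1/31) - 11*1/13 = 16/31 - 11/13 = -133/403 ≈ -0.33002)
j(k) = -19/3 + k/3 (j(k) = (k - 1*19)/3 = (k - 19)/3 = (-19 + k)/3 = -19/3 + k/3)
Q = 1835 (Q = 1206 + 629 = 1835)
√(j(R) + Q) = √((-19/3 + (⅓)*(-133/403)) + 1835) = √((-19/3 - 133/1209) + 1835) = √(-7790/1209 + 1835) = √(2210725/1209) = 5*√106910661/1209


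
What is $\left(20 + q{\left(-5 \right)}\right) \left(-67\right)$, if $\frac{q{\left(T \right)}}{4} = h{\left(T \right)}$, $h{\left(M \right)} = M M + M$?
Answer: $-6700$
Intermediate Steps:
$h{\left(M \right)} = M + M^{2}$ ($h{\left(M \right)} = M^{2} + M = M + M^{2}$)
$q{\left(T \right)} = 4 T \left(1 + T\right)$
$\left(20 + q{\left(-5 \right)}\right) \left(-67\right) = \left(20 + 4 \left(-5\right) \left(1 - 5\right)\right) \left(-67\right) = \left(20 + 4 \left(-5\right) \left(-4\right)\right) \left(-67\right) = \left(20 + 80\right) \left(-67\right) = 100 \left(-67\right) = -6700$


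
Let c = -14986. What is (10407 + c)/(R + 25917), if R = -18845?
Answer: -4579/7072 ≈ -0.64748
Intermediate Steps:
(10407 + c)/(R + 25917) = (10407 - 14986)/(-18845 + 25917) = -4579/7072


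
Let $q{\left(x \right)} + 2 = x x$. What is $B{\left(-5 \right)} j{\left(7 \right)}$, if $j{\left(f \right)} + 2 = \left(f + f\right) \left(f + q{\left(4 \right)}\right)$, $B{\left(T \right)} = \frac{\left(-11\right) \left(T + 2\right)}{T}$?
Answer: $- \frac{9636}{5} \approx -1927.2$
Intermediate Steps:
$q{\left(x \right)} = -2 + x^{2}$ ($q{\left(x \right)} = -2 + x x = -2 + x^{2}$)
$B{\left(T \right)} = \frac{-22 - 11 T}{T}$ ($B{\left(T \right)} = \frac{\left(-11\right) \left(2 + T\right)}{T} = \frac{-22 - 11 T}{T}$)
$j{\left(f \right)} = -2 + 2 f \left(14 + f\right)$ ($j{\left(f \right)} = -2 + \left(f + f\right) \left(f - \left(2 - 4^{2}\right)\right) = -2 + 2 f \left(f + \left(-2 + 16\right)\right) = -2 + 2 f \left(f + 14\right) = -2 + 2 f \left(14 + f\right)$)
$B{\left(-5 \right)} j{\left(7 \right)} = \left(-11 - \frac{22}{-5}\right) \left(-2 + 2 \cdot 7^{2} + 28 \cdot 7\right) = \left(-11 - - \frac{22}{5}\right) \left(-2 + 2 \cdot 49 + 196\right) = \left(-11 + \frac{22}{5}\right) \left(-2 + 98 + 196\right) = \left(- \frac{33}{5}\right) 292 = - \frac{9636}{5}$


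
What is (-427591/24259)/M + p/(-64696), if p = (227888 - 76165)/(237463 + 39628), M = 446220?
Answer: -2326916402299529/48513408094611337320 ≈ -4.7964e-5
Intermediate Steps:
p = 151723/277091 ≈ 0.54756
(-427591/24259)/M + p/(-64696) = -427591/24259/446220 + (151723/277091)/(-64696) = -427591*1/24259*(1/446220) + (151723/277091)*(-1/64696) = -427591/24259*1/446220 - 151723/17926679336 = -427591/10824850980 - 151723/17926679336 = -2326916402299529/48513408094611337320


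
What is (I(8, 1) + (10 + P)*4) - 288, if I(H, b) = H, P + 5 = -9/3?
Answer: -272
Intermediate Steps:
P = -8 (P = -5 - 9/3 = -5 - 9*⅓ = -5 - 3 = -8)
(I(8, 1) + (10 + P)*4) - 288 = (8 + (10 - 8)*4) - 288 = (8 + 2*4) - 288 = (8 + 8) - 288 = 16 - 288 = -272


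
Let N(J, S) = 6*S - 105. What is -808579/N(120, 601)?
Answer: -808579/3501 ≈ -230.96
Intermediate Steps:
N(J, S) = -105 + 6*S
-808579/N(120, 601) = -808579/(-105 + 6*601) = -808579/(-105 + 3606) = -808579/3501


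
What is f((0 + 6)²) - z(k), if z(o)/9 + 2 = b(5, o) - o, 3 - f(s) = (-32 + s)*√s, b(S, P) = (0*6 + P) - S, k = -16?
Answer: 42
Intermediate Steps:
b(S, P) = P - S (b(S, P) = (0 + P) - S = P - S)
f(s) = 3 - √s*(-32 + s) (f(s) = 3 - (-32 + s)*√s = 3 - √s*(-32 + s))
z(o) = -63 (z(o) = -18 + 9*((o - 1*5) - o) = -18 + 9*((o - 5) - o) = -18 + 9*((-5 + o) - o) = -18 + 9*(-5) = -18 - 45 = -63)
f((0 + 6)²) - z(k) = (3 - ((0 + 6)²)^(3/2) + 32*√((0 + 6)²)) - 1*(-63) = (3 - (6²)^(3/2) + 32*√(6²)) + 63 = (3 - 36^(3/2) + 32*√36) + 63 = (3 - 1*216 + 32*6) + 63 = (3 - 216 + 192) + 63 = -21 + 63 = 42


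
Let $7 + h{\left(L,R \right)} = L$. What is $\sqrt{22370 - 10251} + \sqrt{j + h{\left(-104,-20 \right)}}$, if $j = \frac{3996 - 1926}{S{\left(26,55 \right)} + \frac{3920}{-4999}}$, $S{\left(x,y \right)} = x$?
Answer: $\sqrt{12119} + \frac{4 i \sqrt{88608959}}{7003} \approx 110.09 + 5.3767 i$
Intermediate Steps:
$h{\left(L,R \right)} = -7 + L$
$j = \frac{574885}{7003}$ ($j = \frac{3996 - 1926}{26 + \frac{3920}{-4999}} = \frac{2070}{26 + 3920 \left(- \frac{1}{4999}\right)} = \frac{2070}{26 - \frac{3920}{4999}} = \frac{2070}{\frac{126054}{4999}} = 2070 \cdot \frac{4999}{126054} = \frac{574885}{7003} \approx 82.091$)
$\sqrt{22370 - 10251} + \sqrt{j + h{\left(-104,-20 \right)}} = \sqrt{22370 - 10251} + \sqrt{\frac{574885}{7003} - 111} = \sqrt{12119} + \sqrt{\frac{574885}{7003} - 111} = \sqrt{12119} + \sqrt{- \frac{202448}{7003}} = \sqrt{12119} + \frac{4 i \sqrt{88608959}}{7003}$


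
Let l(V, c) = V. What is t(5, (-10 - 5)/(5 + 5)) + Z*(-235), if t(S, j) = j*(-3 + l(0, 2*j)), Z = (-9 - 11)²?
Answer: -187991/2 ≈ -93996.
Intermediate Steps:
Z = 400 (Z = (-20)² = 400)
t(S, j) = -3*j (t(S, j) = j*(-3 + 0) = j*(-3) = -3*j)
t(5, (-10 - 5)/(5 + 5)) + Z*(-235) = -3*(-10 - 5)/(5 + 5) + 400*(-235) = -(-45)/10 - 94000 = -3*(-3/2) - 94000 = 9/2 - 94000 = -187991/2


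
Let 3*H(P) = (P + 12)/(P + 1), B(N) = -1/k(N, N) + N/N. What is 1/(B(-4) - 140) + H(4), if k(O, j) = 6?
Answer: 2654/2505 ≈ 1.0595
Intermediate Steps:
B(N) = 5/6 (B(N) = -1/6 + N/N = -1*1/6 + 1 = -1/6 + 1 = 5/6)
H(P) = (12 + P)/(3*(1 + P)) (H(P) = ((P + 12)/(P + 1))/3 = ((12 + P)/(1 + P))/3 = (12 + P)/(3*(1 + P)))
1/(B(-4) - 140) + H(4) = 1/(5/6 - 140) + (12 + 4)/(3*(1 + 4)) = 1/(-835/6) + (1/3)*16/5 = -6/835*1 + (1/3)*(1/5)*16 = -6/835 + 16/15 = 2654/2505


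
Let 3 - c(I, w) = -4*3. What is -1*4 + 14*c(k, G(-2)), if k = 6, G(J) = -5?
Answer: 206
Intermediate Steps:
c(I, w) = 15 (c(I, w) = 3 - (-4)*3 = 3 - 1*(-12) = 3 + 12 = 15)
-1*4 + 14*c(k, G(-2)) = -1*4 + 14*15 = -4 + 210 = 206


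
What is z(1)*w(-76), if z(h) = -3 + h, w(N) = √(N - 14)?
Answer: -6*I*√10 ≈ -18.974*I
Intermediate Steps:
w(N) = √(-14 + N)
z(1)*w(-76) = (-3 + 1)*√(-14 - 76) = -6*I*√10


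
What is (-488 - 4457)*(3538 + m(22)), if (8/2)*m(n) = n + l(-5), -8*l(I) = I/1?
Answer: -560748165/32 ≈ -1.7523e+7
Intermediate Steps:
l(I) = -I/8 (l(I) = -I/(8*1) = -I/8)
m(n) = 5/32 + n/4 (m(n) = (n - ⅛*(-5))/4 = (n + 5/8)/4 = (5/8 + n)/4 = 5/32 + n/4)
(-488 - 4457)*(3538 + m(22)) = (-488 - 4457)*(3538 + (5/32 + (¼)*22)) = -4945*(3538 + (5/32 + 11/2)) = -4945*(3538 + 181/32) = -4945*113397/32 = -560748165/32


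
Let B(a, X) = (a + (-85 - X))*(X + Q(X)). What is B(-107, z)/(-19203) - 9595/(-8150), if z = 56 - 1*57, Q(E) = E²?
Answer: 1919/1630 ≈ 1.1773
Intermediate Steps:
z = -1 (z = 56 - 57 = -1)
B(a, X) = (X + X²)*(-85 + a - X) (B(a, X) = (a + (-85 - X))*(X + X²) = (-85 + a - X)*(X + X²) = (X + X²)*(-85 + a - X))
B(-107, z)/(-19203) - 9595/(-8150) = -(-85 - 107 - 1*(-1)² - 86*(-1) - 1*(-107))/(-19203) - 9595/(-8150) = -(-85 - 107 - 1*1 + 86 + 107)*(-1/19203) - 9595*(-1/8150) = -(-85 - 107 - 1 + 86 + 107)*(-1/19203) + 1919/1630 = -1*0*(-1/19203) + 1919/1630 = 0*(-1/19203) + 1919/1630 = 0 + 1919/1630 = 1919/1630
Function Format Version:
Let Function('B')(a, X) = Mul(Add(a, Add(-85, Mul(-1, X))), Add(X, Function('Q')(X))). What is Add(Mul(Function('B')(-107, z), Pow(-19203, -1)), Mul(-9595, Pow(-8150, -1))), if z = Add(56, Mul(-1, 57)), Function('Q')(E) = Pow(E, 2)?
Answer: Rational(1919, 1630) ≈ 1.1773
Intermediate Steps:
z = -1 (z = Add(56, -57) = -1)
Function('B')(a, X) = Mul(Add(X, Pow(X, 2)), Add(-85, a, Mul(-1, X))) (Function('B')(a, X) = Mul(Add(a, Add(-85, Mul(-1, X))), Add(X, Pow(X, 2))) = Mul(Add(-85, a, Mul(-1, X)), Add(X, Pow(X, 2))) = Mul(Add(X, Pow(X, 2)), Add(-85, a, Mul(-1, X))))
Add(Mul(Function('B')(-107, z), Pow(-19203, -1)), Mul(-9595, Pow(-8150, -1))) = Add(Mul(Mul(-1, Add(-85, -107, Mul(-1, Pow(-1, 2)), Mul(-86, -1), Mul(-1, -107))), Pow(-19203, -1)), Mul(-9595, Pow(-8150, -1))) = Add(Mul(Mul(-1, Add(-85, -107, Mul(-1, 1), 86, 107)), Rational(-1, 19203)), Mul(-9595, Rational(-1, 8150))) = Add(Mul(Mul(-1, Add(-85, -107, -1, 86, 107)), Rational(-1, 19203)), Rational(1919, 1630)) = Add(Mul(Mul(-1, 0), Rational(-1, 19203)), Rational(1919, 1630)) = Add(Mul(0, Rational(-1, 19203)), Rational(1919, 1630)) = Add(0, Rational(1919, 1630)) = Rational(1919, 1630)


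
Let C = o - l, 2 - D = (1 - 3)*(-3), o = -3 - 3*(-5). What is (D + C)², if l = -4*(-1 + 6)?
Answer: 784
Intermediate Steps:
o = 12 (o = -3 + 15 = 12)
l = -20 (l = -4*5 = -20)
D = -4 (D = 2 - (1 - 3)*(-3) = 2 - (-2)*(-3) = 2 - 1*6 = 2 - 6 = -4)
C = 32 (C = 12 - 1*(-20) = 12 + 20 = 32)
(D + C)² = (-4 + 32)² = 28² = 784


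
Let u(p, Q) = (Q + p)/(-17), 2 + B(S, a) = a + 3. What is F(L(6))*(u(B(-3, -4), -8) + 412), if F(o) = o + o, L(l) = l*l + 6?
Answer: 589260/17 ≈ 34662.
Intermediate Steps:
B(S, a) = 1 + a (B(S, a) = -2 + (a + 3) = -2 + (3 + a) = 1 + a)
L(l) = 6 + l² (L(l) = l² + 6 = 6 + l²)
u(p, Q) = -Q/17 - p/17 (u(p, Q) = (Q + p)*(-1/17) = -Q/17 - p/17)
F(o) = 2*o
F(L(6))*(u(B(-3, -4), -8) + 412) = (2*(6 + 6²))*((-1/17*(-8) - (1 - 4)/17) + 412) = (2*(6 + 36))*((8/17 - 1/17*(-3)) + 412) = (2*42)*((8/17 + 3/17) + 412) = 84*(11/17 + 412) = 84*(7015/17) = 589260/17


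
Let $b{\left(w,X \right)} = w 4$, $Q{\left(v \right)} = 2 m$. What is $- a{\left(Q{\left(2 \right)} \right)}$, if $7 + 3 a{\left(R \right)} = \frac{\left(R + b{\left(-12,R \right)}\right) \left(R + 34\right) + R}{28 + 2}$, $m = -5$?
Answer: $\frac{806}{45} \approx 17.911$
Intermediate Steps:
$Q{\left(v \right)} = -10$ ($Q{\left(v \right)} = 2 \left(-5\right) = -10$)
$b{\left(w,X \right)} = 4 w$
$a{\left(R \right)} = - \frac{7}{3} + \frac{R}{90} + \frac{\left(-48 + R\right) \left(34 + R\right)}{90}$ ($a{\left(R \right)} = - \frac{7}{3} + \frac{\left(\left(R + 4 \left(-12\right)\right) \left(R + 34\right) + R\right) \frac{1}{28 + 2}}{3} = - \frac{7}{3} + \frac{\left(\left(R - 48\right) \left(34 + R\right) + R\right) \frac{1}{30}}{3} = - \frac{7}{3} + \frac{\left(\left(-48 + R\right) \left(34 + R\right) + R\right) \frac{1}{30}}{3} = - \frac{7}{3} + \frac{\left(R + \left(-48 + R\right) \left(34 + R\right)\right) \frac{1}{30}}{3} = - \frac{7}{3} + \frac{\frac{R}{30} + \frac{\left(-48 + R\right) \left(34 + R\right)}{30}}{3} = - \frac{7}{3} + \left(\frac{R}{90} + \frac{\left(-48 + R\right) \left(34 + R\right)}{90}\right) = - \frac{7}{3} + \frac{R}{90} + \frac{\left(-48 + R\right) \left(34 + R\right)}{90}$)
$- a{\left(Q{\left(2 \right)} \right)} = - (- \frac{307}{15} - - \frac{13}{9} + \frac{\left(-10\right)^{2}}{90}) = - (- \frac{307}{15} + \frac{13}{9} + \frac{1}{90} \cdot 100) = - (- \frac{307}{15} + \frac{13}{9} + \frac{10}{9}) = \left(-1\right) \left(- \frac{806}{45}\right) = \frac{806}{45}$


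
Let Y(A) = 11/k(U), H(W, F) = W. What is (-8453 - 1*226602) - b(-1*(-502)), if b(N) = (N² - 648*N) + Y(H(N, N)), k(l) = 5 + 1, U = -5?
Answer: -970589/6 ≈ -1.6176e+5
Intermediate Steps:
k(l) = 6
Y(A) = 11/6
b(N) = 11/6 + N² - 648*N (b(N) = (N² - 648*N) + 11/6 = 11/6 + N² - 648*N)
(-8453 - 1*226602) - b(-1*(-502)) = (-8453 - 1*226602) - (11/6 + (-1*(-502))² - (-648)*(-502)) = (-8453 - 226602) - (11/6 + 502² - 648*502) = -235055 - (11/6 + 252004 - 325296) = -235055 - 1*(-439741/6) = -235055 + 439741/6 = -970589/6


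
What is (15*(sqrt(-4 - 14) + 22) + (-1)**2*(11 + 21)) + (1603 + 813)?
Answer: 2778 + 45*I*sqrt(2) ≈ 2778.0 + 63.64*I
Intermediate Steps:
(15*(sqrt(-4 - 14) + 22) + (-1)**2*(11 + 21)) + (1603 + 813) = (15*(sqrt(-18) + 22) + 1*32) + 2416 = (15*(3*I*sqrt(2) + 22) + 32) + 2416 = (15*(22 + 3*I*sqrt(2)) + 32) + 2416 = ((330 + 45*I*sqrt(2)) + 32) + 2416 = (362 + 45*I*sqrt(2)) + 2416 = 2778 + 45*I*sqrt(2)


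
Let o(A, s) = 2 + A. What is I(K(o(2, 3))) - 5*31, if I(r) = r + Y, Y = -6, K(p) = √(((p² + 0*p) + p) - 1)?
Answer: -161 + √19 ≈ -156.64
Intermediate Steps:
K(p) = √(-1 + p + p²) (K(p) = √(((p² + 0) + p) - 1) = √((p² + p) - 1) = √((p + p²) - 1) = √(-1 + p + p²))
I(r) = -6 + r (I(r) = r - 6 = -6 + r)
I(K(o(2, 3))) - 5*31 = (-6 + √(-1 + (2 + 2) + (2 + 2)²)) - 5*31 = (-6 + √(-1 + 4 + 4²)) - 155 = (-6 + √(-1 + 4 + 16)) - 155 = (-6 + √19) - 155 = -161 + √19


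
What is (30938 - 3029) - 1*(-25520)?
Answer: 53429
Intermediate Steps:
(30938 - 3029) - 1*(-25520) = 27909 + 25520 = 53429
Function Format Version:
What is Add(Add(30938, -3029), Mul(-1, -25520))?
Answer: 53429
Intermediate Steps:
Add(Add(30938, -3029), Mul(-1, -25520)) = Add(27909, 25520) = 53429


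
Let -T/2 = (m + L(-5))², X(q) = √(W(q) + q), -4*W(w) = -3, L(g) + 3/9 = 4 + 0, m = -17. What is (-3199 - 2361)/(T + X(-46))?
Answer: 640512000/40974661 + 900720*I*√181/40974661 ≈ 15.632 + 0.29574*I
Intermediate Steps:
L(g) = 11/3 (L(g) = -⅓ + (4 + 0) = -⅓ + 4 = 11/3)
W(w) = ¾ (W(w) = -¼*(-3) = ¾)
X(q) = √(¾ + q)
T = -3200/9 (T = -2*(-17 + 11/3)² = -2*(-40/3)² = -2*1600/9 = -3200/9 ≈ -355.56)
(-3199 - 2361)/(T + X(-46)) = (-3199 - 2361)/(-3200/9 + √(3 + 4*(-46))/2) = -5560/(-3200/9 + √(3 - 184)/2) = -5560/(-3200/9 + √(-181)/2) = -5560/(-3200/9 + (I*√181)/2) = -5560/(-3200/9 + I*√181/2)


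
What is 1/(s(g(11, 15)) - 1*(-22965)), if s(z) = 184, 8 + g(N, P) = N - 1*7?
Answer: 1/23149 ≈ 4.3198e-5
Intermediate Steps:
g(N, P) = -15 + N (g(N, P) = -8 + (N - 1*7) = -8 + (N - 7) = -8 + (-7 + N) = -15 + N)
1/(s(g(11, 15)) - 1*(-22965)) = 1/(184 - 1*(-22965)) = 1/(184 + 22965) = 1/23149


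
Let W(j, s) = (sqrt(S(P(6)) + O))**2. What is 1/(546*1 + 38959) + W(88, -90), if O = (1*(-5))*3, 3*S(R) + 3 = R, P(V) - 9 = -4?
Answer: -1698712/118515 ≈ -14.333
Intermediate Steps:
P(V) = 5 (P(V) = 9 - 4 = 5)
S(R) = -1 + R/3
O = -15 (O = -5*3 = -15)
W(j, s) = -43/3 (W(j, s) = (sqrt((-1 + (1/3)*5) - 15))**2 = (sqrt((-1 + 5/3) - 15))**2 = (sqrt(2/3 - 15))**2 = (sqrt(-43/3))**2 = (I*sqrt(129)/3)**2 = -43/3)
1/(546*1 + 38959) + W(88, -90) = 1/(546*1 + 38959) - 43/3 = 1/(546 + 38959) - 43/3 = 1/39505 - 43/3 = -1698712/118515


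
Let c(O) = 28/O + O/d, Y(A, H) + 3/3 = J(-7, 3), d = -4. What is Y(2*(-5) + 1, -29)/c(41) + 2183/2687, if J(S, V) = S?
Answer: 6950471/4215903 ≈ 1.6486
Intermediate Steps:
Y(A, H) = -8 (Y(A, H) = -1 - 7 = -8)
c(O) = 28/O - O/4 (c(O) = 28/O + O/(-4) = 28/O + O*(-¼) = 28/O - O/4)
Y(2*(-5) + 1, -29)/c(41) + 2183/2687 = -8/(28/41 - ¼*41) + 2183/2687 = -8/(28*(1/41) - 41/4) + 2183*(1/2687) = -8/(28/41 - 41/4) + 2183/2687 = -8/(-1569/164) + 2183/2687 = -8*(-164/1569) + 2183/2687 = 1312/1569 + 2183/2687 = 6950471/4215903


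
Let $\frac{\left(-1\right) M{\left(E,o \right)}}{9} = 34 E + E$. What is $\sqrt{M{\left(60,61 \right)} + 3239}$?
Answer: $i \sqrt{15661} \approx 125.14 i$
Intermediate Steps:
$M{\left(E,o \right)} = - 315 E$ ($M{\left(E,o \right)} = - 9 \left(34 E + E\right) = - 9 \cdot 35 E = - 315 E$)
$\sqrt{M{\left(60,61 \right)} + 3239} = \sqrt{\left(-315\right) 60 + 3239} = \sqrt{-18900 + 3239} = \sqrt{-15661} = i \sqrt{15661}$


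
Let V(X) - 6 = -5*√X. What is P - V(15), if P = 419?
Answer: 413 + 5*√15 ≈ 432.36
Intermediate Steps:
V(X) = 6 - 5*√X
P - V(15) = 419 - (6 - 5*√15) = 419 + (-6 + 5*√15) = 413 + 5*√15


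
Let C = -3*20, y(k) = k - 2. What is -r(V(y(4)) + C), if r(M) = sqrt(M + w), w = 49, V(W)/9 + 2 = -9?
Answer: -I*sqrt(110) ≈ -10.488*I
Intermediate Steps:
y(k) = -2 + k
V(W) = -99 (V(W) = -18 + 9*(-9) = -18 - 81 = -99)
C = -60
r(M) = sqrt(49 + M) (r(M) = sqrt(M + 49) = sqrt(49 + M))
-r(V(y(4)) + C) = -sqrt(49 + (-99 - 60)) = -sqrt(49 - 159) = -sqrt(-110) = -I*sqrt(110)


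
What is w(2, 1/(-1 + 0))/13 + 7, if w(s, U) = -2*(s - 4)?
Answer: 95/13 ≈ 7.3077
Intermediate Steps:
w(s, U) = 8 - 2*s (w(s, U) = -2*(-4 + s) = 8 - 2*s)
w(2, 1/(-1 + 0))/13 + 7 = (8 - 2*2)/13 + 7 = (8 - 4)/13 + 7 = (1/13)*4 + 7 = 4/13 + 7 = 95/13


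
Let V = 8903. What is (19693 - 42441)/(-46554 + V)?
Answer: 22748/37651 ≈ 0.60418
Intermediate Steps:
(19693 - 42441)/(-46554 + V) = (19693 - 42441)/(-46554 + 8903) = -22748/(-37651) = -22748*(-1/37651) = 22748/37651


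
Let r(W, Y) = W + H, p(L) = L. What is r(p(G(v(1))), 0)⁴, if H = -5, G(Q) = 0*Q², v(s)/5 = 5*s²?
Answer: 625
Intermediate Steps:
v(s) = 25*s² (v(s) = 5*(5*s²) = 25*s²)
G(Q) = 0
r(W, Y) = -5 + W (r(W, Y) = W - 5 = -5 + W)
r(p(G(v(1))), 0)⁴ = (-5 + 0)⁴ = (-5)⁴ = 625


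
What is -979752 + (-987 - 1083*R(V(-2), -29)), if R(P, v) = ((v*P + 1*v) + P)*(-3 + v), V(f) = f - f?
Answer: -1985763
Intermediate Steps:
V(f) = 0
R(P, v) = (-3 + v)*(P + v + P*v) (R(P, v) = ((P*v + v) + P)*(-3 + v) = ((v + P*v) + P)*(-3 + v) = (P + v + P*v)*(-3 + v) = (-3 + v)*(P + v + P*v))
-979752 + (-987 - 1083*R(V(-2), -29)) = -979752 + (-987 - 1083*((-29)**2 - 3*0 - 3*(-29) + 0*(-29)**2 - 2*0*(-29))) = -979752 + (-987 - 1083*(841 + 0 + 87 + 0*841 + 0)) = -979752 + (-987 - 1083*(841 + 0 + 87 + 0 + 0)) = -979752 + (-987 - 1083*928) = -979752 + (-987 - 1005024) = -979752 - 1006011 = -1985763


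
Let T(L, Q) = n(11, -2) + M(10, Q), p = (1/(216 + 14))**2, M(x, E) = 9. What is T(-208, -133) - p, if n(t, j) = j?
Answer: 370299/52900 ≈ 7.0000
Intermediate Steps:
p = 1/52900 (p = (1/230)**2 = 1/52900 ≈ 1.8904e-5)
T(L, Q) = 7 (T(L, Q) = -2 + 9 = 7)
T(-208, -133) - p = 7 - 1*1/52900 = 7 - 1/52900 = 370299/52900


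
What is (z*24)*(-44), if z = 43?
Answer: -45408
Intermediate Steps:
(z*24)*(-44) = (43*24)*(-44) = 1032*(-44) = -45408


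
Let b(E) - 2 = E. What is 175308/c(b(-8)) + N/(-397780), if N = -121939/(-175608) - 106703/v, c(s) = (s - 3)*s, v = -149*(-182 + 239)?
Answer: 642000077328954763/197754834529440 ≈ 3246.4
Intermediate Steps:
b(E) = 2 + E
v = -8493 (v = -149*57 = -8493)
c(s) = s*(-3 + s) (c(s) = (-3 + s)*s = s*(-3 + s))
N = 6591176117/497146248 (N = -121939/(-175608) - 106703/(-8493) = -121939*(-1/175608) - 106703*(-1/8493) = 121939/175608 + 106703/8493 = 6591176117/497146248 ≈ 13.258)
175308/c(b(-8)) + N/(-397780) = 175308/(((2 - 8)*(-3 + (2 - 8)))) + (6591176117/497146248)/(-397780) = 175308/((-6*(-3 - 6))) + (6591176117/497146248)*(-1/397780) = 175308/((-6*(-9))) - 6591176117/197754834529440 = 175308/54 - 6591176117/197754834529440 = 175308*(1/54) - 6591176117/197754834529440 = 29218/9 - 6591176117/197754834529440 = 642000077328954763/197754834529440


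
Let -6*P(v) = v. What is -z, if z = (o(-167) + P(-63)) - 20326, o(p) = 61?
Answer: 40509/2 ≈ 20255.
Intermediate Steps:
P(v) = -v/6
z = -40509/2 (z = (61 - 1/6*(-63)) - 20326 = (61 + 21/2) - 20326 = 143/2 - 20326 = -40509/2 ≈ -20255.)
-z = -1*(-40509/2) = 40509/2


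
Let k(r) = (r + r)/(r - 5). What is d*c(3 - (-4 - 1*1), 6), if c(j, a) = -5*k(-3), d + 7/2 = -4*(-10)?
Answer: -1095/8 ≈ -136.88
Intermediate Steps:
k(r) = 2*r/(-5 + r) (k(r) = (2*r)/(-5 + r) = 2*r/(-5 + r))
d = 73/2 (d = -7/2 - 4*(-10) = -7/2 + 40 = 73/2 ≈ 36.500)
c(j, a) = -15/4 (c(j, a) = -10*(-3)/(-5 - 3) = -10*(-3)/(-8) = -10*(-3)*(-1)/8 = -5*¾ = -15/4)
d*c(3 - (-4 - 1*1), 6) = (73/2)*(-15/4) = -1095/8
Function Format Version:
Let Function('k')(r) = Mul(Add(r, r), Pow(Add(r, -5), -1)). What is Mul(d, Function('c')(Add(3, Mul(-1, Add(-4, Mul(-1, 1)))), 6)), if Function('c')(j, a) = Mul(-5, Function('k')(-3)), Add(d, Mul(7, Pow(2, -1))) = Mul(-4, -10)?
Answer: Rational(-1095, 8) ≈ -136.88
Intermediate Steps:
Function('k')(r) = Mul(2, r, Pow(Add(-5, r), -1)) (Function('k')(r) = Mul(Mul(2, r), Pow(Add(-5, r), -1)) = Mul(2, r, Pow(Add(-5, r), -1)))
d = Rational(73, 2) (d = Add(Rational(-7, 2), Mul(-4, -10)) = Add(Rational(-7, 2), 40) = Rational(73, 2) ≈ 36.500)
Function('c')(j, a) = Rational(-15, 4) (Function('c')(j, a) = Mul(-5, Mul(2, -3, Pow(Add(-5, -3), -1))) = Mul(-5, Mul(2, -3, Pow(-8, -1))) = Mul(-5, Mul(2, -3, Rational(-1, 8))) = Mul(-5, Rational(3, 4)) = Rational(-15, 4))
Mul(d, Function('c')(Add(3, Mul(-1, Add(-4, Mul(-1, 1)))), 6)) = Mul(Rational(73, 2), Rational(-15, 4)) = Rational(-1095, 8)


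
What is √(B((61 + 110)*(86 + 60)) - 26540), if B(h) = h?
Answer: I*√1574 ≈ 39.674*I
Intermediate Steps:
√(B((61 + 110)*(86 + 60)) - 26540) = √((61 + 110)*(86 + 60) - 26540) = √(171*146 - 26540) = √(24966 - 26540) = √(-1574) = I*√1574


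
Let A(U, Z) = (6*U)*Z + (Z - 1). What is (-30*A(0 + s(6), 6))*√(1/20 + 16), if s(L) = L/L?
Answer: -123*√1605 ≈ -4927.7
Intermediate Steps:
s(L) = 1
A(U, Z) = -1 + Z + 6*U*Z (A(U, Z) = 6*U*Z + (-1 + Z) = -1 + Z + 6*U*Z)
(-30*A(0 + s(6), 6))*√(1/20 + 16) = (-30*(-1 + 6 + 6*(0 + 1)*6))*√(1/20 + 16) = (-30*(-1 + 6 + 6*1*6))*√(1/20 + 16) = (-30*(-1 + 6 + 36))*√(321/20) = (-30*41)*(√1605/10) = -123*√1605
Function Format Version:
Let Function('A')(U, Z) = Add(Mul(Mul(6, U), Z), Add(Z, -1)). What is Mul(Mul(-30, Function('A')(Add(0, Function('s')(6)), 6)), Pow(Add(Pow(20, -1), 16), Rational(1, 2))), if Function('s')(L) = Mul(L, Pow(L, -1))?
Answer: Mul(-123, Pow(1605, Rational(1, 2))) ≈ -4927.7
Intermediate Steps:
Function('s')(L) = 1
Function('A')(U, Z) = Add(-1, Z, Mul(6, U, Z)) (Function('A')(U, Z) = Add(Mul(6, U, Z), Add(-1, Z)) = Add(-1, Z, Mul(6, U, Z)))
Mul(Mul(-30, Function('A')(Add(0, Function('s')(6)), 6)), Pow(Add(Pow(20, -1), 16), Rational(1, 2))) = Mul(Mul(-30, Add(-1, 6, Mul(6, Add(0, 1), 6))), Pow(Add(Pow(20, -1), 16), Rational(1, 2))) = Mul(Mul(-30, Add(-1, 6, Mul(6, 1, 6))), Pow(Add(Rational(1, 20), 16), Rational(1, 2))) = Mul(Mul(-30, Add(-1, 6, 36)), Pow(Rational(321, 20), Rational(1, 2))) = Mul(Mul(-30, 41), Mul(Rational(1, 10), Pow(1605, Rational(1, 2)))) = Mul(-1230, Mul(Rational(1, 10), Pow(1605, Rational(1, 2)))) = Mul(-123, Pow(1605, Rational(1, 2)))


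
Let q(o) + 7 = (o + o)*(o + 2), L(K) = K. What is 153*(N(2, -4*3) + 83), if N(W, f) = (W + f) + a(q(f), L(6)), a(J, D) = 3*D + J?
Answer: 49572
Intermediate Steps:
q(o) = -7 + 2*o*(2 + o) (q(o) = -7 + (o + o)*(o + 2) = -7 + (2*o)*(2 + o) = -7 + 2*o*(2 + o))
a(J, D) = J + 3*D
N(W, f) = 11 + W + 2*f² + 5*f (N(W, f) = (W + f) + ((-7 + 2*f² + 4*f) + 3*6) = (W + f) + ((-7 + 2*f² + 4*f) + 18) = (W + f) + (11 + 2*f² + 4*f) = 11 + W + 2*f² + 5*f)
153*(N(2, -4*3) + 83) = 153*((11 + 2 + 2*(-4*3)² + 5*(-4*3)) + 83) = 153*((11 + 2 + 2*(-12)² + 5*(-12)) + 83) = 153*((11 + 2 + 2*144 - 60) + 83) = 153*((11 + 2 + 288 - 60) + 83) = 153*(241 + 83) = 153*324 = 49572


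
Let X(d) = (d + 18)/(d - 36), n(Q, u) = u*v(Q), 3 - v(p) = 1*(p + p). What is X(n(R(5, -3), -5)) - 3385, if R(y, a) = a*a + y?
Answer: -301122/89 ≈ -3383.4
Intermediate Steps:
R(y, a) = y + a² (R(y, a) = a² + y = y + a²)
v(p) = 3 - 2*p (v(p) = 3 - (p + p) = 3 - 2*p)
n(Q, u) = u*(3 - 2*Q)
X(d) = (18 + d)/(-36 + d)
X(n(R(5, -3), -5)) - 3385 = (18 - 5*(3 - 2*(5 + (-3)²)))/(-36 - 5*(3 - 2*(5 + (-3)²))) - 3385 = (18 - 5*(3 - 2*(5 + 9)))/(-36 - 5*(3 - 2*(5 + 9))) - 3385 = (18 - 5*(3 - 2*14))/(-36 - 5*(3 - 2*14)) - 3385 = (18 - 5*(3 - 28))/(-36 - 5*(3 - 28)) - 3385 = (18 - 5*(-25))/(-36 - 5*(-25)) - 3385 = (18 + 125)/(-36 + 125) - 3385 = 143/89 - 3385 = -301122/89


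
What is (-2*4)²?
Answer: 64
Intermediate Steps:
(-2*4)² = (-8)² = 64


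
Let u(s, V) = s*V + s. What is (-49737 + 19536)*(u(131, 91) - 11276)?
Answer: -23435976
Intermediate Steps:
u(s, V) = s + V*s (u(s, V) = V*s + s = s + V*s)
(-49737 + 19536)*(u(131, 91) - 11276) = (-49737 + 19536)*(131*(1 + 91) - 11276) = -30201*(131*92 - 11276) = -30201*(12052 - 11276) = -30201*776 = -23435976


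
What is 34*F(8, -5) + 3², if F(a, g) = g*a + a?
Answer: -1079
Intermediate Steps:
F(a, g) = a + a*g (F(a, g) = a*g + a = a + a*g)
34*F(8, -5) + 3² = 34*(8*(1 - 5)) + 3² = 34*(8*(-4)) + 9 = 34*(-32) + 9 = -1088 + 9 = -1079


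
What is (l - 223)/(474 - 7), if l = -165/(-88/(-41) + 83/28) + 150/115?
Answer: -34272493/63017447 ≈ -0.54386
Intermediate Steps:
l = -4180650/134941 (l = -165/(-88*(-1/41) + 83*(1/28)) + 150*(1/115) = -165/(88/41 + 83/28) + 30/23 = -165/5867/1148 + 30/23 = -165*1148/5867 + 30/23 = -189420/5867 + 30/23 = -4180650/134941 ≈ -30.981)
(l - 223)/(474 - 7) = (-4180650/134941 - 223)/(474 - 7) = -34272493/134941/467 = -34272493/134941*1/467 = -34272493/63017447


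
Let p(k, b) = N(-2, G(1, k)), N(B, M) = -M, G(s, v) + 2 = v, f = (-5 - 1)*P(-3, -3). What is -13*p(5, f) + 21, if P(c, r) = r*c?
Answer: 60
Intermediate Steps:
P(c, r) = c*r
f = -54 (f = (-5 - 1)*(-3*(-3)) = -6*9 = -54)
G(s, v) = -2 + v
p(k, b) = 2 - k (p(k, b) = -(-2 + k) = 2 - k)
-13*p(5, f) + 21 = -13*(2 - 1*5) + 21 = -13*(2 - 5) + 21 = -13*(-3) + 21 = 39 + 21 = 60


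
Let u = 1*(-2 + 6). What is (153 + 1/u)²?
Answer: 375769/16 ≈ 23486.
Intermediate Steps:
u = 4 (u = 1*4 = 4)
(153 + 1/u)² = (153 + 1/4)² = (153 + ¼)² = (613/4)² = 375769/16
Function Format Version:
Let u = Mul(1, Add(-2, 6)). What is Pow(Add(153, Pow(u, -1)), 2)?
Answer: Rational(375769, 16) ≈ 23486.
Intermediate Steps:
u = 4 (u = Mul(1, 4) = 4)
Pow(Add(153, Pow(u, -1)), 2) = Pow(Add(153, Pow(4, -1)), 2) = Pow(Add(153, Rational(1, 4)), 2) = Pow(Rational(613, 4), 2) = Rational(375769, 16)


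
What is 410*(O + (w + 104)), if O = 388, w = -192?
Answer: 123000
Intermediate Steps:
410*(O + (w + 104)) = 410*(388 + (-192 + 104)) = 410*(388 - 88) = 410*300 = 123000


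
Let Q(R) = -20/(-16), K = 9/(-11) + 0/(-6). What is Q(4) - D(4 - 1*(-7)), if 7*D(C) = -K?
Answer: 349/308 ≈ 1.1331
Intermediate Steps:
K = -9/11 (K = 9*(-1/11) + 0*(-⅙) = -9/11 + 0 = -9/11 ≈ -0.81818)
D(C) = 9/77 (D(C) = (-1*(-9/11))/7 = (⅐)*(9/11) = 9/77)
Q(R) = 5/4 (Q(R) = -20*(-1/16) = 5/4)
Q(4) - D(4 - 1*(-7)) = 5/4 - 1*9/77 = 5/4 - 9/77 = 349/308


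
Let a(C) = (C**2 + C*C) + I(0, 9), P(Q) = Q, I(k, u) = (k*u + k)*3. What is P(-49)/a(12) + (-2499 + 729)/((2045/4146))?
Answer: -422713033/117792 ≈ -3588.6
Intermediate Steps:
I(k, u) = 3*k + 3*k*u (I(k, u) = (k + k*u)*3 = 3*k + 3*k*u)
a(C) = 2*C**2 (a(C) = (C**2 + C*C) + 3*0*(1 + 9) = (C**2 + C**2) + 3*0*10 = 2*C**2 + 0 = 2*C**2)
P(-49)/a(12) + (-2499 + 729)/((2045/4146)) = -49/(2*12**2) + (-2499 + 729)/((2045/4146)) = -49/(2*144) - 1770/(2045*(1/4146)) = -49/288 - 1770/2045/4146 = -49*1/288 - 1770*4146/2045 = -49/288 - 1467684/409 = -422713033/117792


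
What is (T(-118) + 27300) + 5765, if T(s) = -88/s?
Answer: 1950879/59 ≈ 33066.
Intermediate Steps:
(T(-118) + 27300) + 5765 = (-88/(-118) + 27300) + 5765 = (-88*(-1/118) + 27300) + 5765 = (44/59 + 27300) + 5765 = 1610744/59 + 5765 = 1950879/59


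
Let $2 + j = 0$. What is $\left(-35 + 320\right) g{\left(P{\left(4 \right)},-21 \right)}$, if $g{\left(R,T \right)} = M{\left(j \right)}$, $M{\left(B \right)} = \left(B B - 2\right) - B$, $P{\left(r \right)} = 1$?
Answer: $1140$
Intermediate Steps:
$j = -2$ ($j = -2 + 0 = -2$)
$M{\left(B \right)} = -2 + B^{2} - B$ ($M{\left(B \right)} = \left(B^{2} - 2\right) - B = \left(-2 + B^{2}\right) - B = -2 + B^{2} - B$)
$g{\left(R,T \right)} = 4$ ($g{\left(R,T \right)} = -2 + \left(-2\right)^{2} - -2 = -2 + 4 + 2 = 4$)
$\left(-35 + 320\right) g{\left(P{\left(4 \right)},-21 \right)} = \left(-35 + 320\right) 4 = 285 \cdot 4 = 1140$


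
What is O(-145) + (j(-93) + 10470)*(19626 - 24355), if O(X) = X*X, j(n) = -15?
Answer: -49420670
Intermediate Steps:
O(X) = X²
O(-145) + (j(-93) + 10470)*(19626 - 24355) = (-145)² + (-15 + 10470)*(19626 - 24355) = 21025 + 10455*(-4729) = 21025 - 49441695 = -49420670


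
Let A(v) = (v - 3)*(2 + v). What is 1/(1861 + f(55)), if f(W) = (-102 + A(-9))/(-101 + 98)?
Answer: 1/1867 ≈ 0.00053562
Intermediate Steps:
A(v) = (-3 + v)*(2 + v)
f(W) = 6 (f(W) = (-102 + (-6 + (-9)² - 1*(-9)))/(-101 + 98) = (-102 + (-6 + 81 + 9))/(-3) = (-102 + 84)*(-⅓) = -18*(-⅓) = 6)
1/(1861 + f(55)) = 1/(1861 + 6) = 1/1867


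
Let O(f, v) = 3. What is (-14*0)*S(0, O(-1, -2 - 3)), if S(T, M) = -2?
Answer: 0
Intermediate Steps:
(-14*0)*S(0, O(-1, -2 - 3)) = -14*0*(-2) = 0*(-2) = 0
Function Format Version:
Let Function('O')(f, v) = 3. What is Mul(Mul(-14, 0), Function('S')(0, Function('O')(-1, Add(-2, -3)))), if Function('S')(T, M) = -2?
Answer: 0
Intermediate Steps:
Mul(Mul(-14, 0), Function('S')(0, Function('O')(-1, Add(-2, -3)))) = Mul(Mul(-14, 0), -2) = Mul(0, -2) = 0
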